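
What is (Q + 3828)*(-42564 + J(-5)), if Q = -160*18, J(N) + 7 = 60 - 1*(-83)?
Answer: -40221744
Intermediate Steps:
J(N) = 136 (J(N) = -7 + (60 - 1*(-83)) = -7 + (60 + 83) = -7 + 143 = 136)
Q = -2880 (Q = -1*2880 = -2880)
(Q + 3828)*(-42564 + J(-5)) = (-2880 + 3828)*(-42564 + 136) = 948*(-42428) = -40221744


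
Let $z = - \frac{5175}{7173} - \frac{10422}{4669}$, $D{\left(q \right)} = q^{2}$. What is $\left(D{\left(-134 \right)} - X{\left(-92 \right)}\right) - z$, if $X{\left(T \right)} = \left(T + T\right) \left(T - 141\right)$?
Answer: $- \frac{92706253779}{3721193} \approx -24913.0$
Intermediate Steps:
$X{\left(T \right)} = 2 T \left(-141 + T\right)$
$z = - \frac{10991009}{3721193}$ ($z = \left(-5175\right) \frac{1}{7173} - \frac{10422}{4669} = - \frac{575}{797} - \frac{10422}{4669} = - \frac{10991009}{3721193} \approx -2.9536$)
$\left(D{\left(-134 \right)} - X{\left(-92 \right)}\right) - z = \left(\left(-134\right)^{2} - 2 \left(-92\right) \left(-141 - 92\right)\right) - - \frac{10991009}{3721193} = \left(17956 - 2 \left(-92\right) \left(-233\right)\right) + \frac{10991009}{3721193} = \left(17956 - 42872\right) + \frac{10991009}{3721193} = -24916 + \frac{10991009}{3721193} = - \frac{92706253779}{3721193}$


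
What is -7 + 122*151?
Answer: 18415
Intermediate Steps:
-7 + 122*151 = -7 + 18422 = 18415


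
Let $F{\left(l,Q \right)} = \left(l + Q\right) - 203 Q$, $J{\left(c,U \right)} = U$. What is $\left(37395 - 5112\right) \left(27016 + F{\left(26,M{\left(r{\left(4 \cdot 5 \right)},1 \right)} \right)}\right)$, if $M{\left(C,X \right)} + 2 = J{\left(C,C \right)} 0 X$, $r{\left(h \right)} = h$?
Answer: $886039218$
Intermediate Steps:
$M{\left(C,X \right)} = -2$ ($M{\left(C,X \right)} = -2 + C 0 X = -2 + 0 X = -2 + 0 = -2$)
$F{\left(l,Q \right)} = l - 202 Q$ ($F{\left(l,Q \right)} = \left(Q + l\right) - 203 Q = l - 202 Q$)
$\left(37395 - 5112\right) \left(27016 + F{\left(26,M{\left(r{\left(4 \cdot 5 \right)},1 \right)} \right)}\right) = \left(37395 - 5112\right) \left(27016 + \left(26 - -404\right)\right) = 32283 \left(27016 + \left(26 + 404\right)\right) = 32283 \left(27016 + 430\right) = 32283 \cdot 27446 = 886039218$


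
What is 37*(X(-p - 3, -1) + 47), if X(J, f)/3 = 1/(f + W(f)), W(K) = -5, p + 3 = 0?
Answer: 3441/2 ≈ 1720.5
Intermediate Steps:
p = -3 (p = -3 + 0 = -3)
X(J, f) = 3/(-5 + f) (X(J, f) = 3/(f - 5) = 3/(-5 + f))
37*(X(-p - 3, -1) + 47) = 37*(3/(-5 - 1) + 47) = 37*(3/(-6) + 47) = 37*(3*(-⅙) + 47) = 37*(-½ + 47) = 37*(93/2) = 3441/2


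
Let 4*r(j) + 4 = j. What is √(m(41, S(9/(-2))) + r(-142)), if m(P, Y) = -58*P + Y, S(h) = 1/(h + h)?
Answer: 7*I*√1774/6 ≈ 49.139*I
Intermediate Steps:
r(j) = -1 + j/4
S(h) = 1/(2*h)
m(P, Y) = Y - 58*P
√(m(41, S(9/(-2))) + r(-142)) = √((1/(2*((9/(-2)))) - 58*41) + (-1 + (¼)*(-142))) = √((1/(2*((9*(-½)))) - 2378) + (-1 - 71/2)) = √((1/(2*(-9/2)) - 2378) - 73/2) = √(((½)*(-2/9) - 2378) - 73/2) = √((-⅑ - 2378) - 73/2) = √(-21403/9 - 73/2) = √(-43463/18) = 7*I*√1774/6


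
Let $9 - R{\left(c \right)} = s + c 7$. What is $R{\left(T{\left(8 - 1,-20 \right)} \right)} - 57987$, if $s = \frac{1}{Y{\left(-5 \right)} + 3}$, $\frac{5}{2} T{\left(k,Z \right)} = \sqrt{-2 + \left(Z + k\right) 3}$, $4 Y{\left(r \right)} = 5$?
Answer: $- \frac{985630}{17} - \frac{14 i \sqrt{41}}{5} \approx -57978.0 - 17.929 i$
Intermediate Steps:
$Y{\left(r \right)} = \frac{5}{4}$ ($Y{\left(r \right)} = \frac{1}{4} \cdot 5 = \frac{5}{4}$)
$T{\left(k,Z \right)} = \frac{2 \sqrt{-2 + 3 Z + 3 k}}{5}$ ($T{\left(k,Z \right)} = \frac{2 \sqrt{-2 + \left(Z + k\right) 3}}{5} = \frac{2 \sqrt{-2 + \left(3 Z + 3 k\right)}}{5} = \frac{2 \sqrt{-2 + 3 Z + 3 k}}{5}$)
$s = \frac{4}{17}$ ($s = \frac{1}{\frac{5}{4} + 3} = \frac{1}{\frac{17}{4}} = \frac{4}{17} \approx 0.23529$)
$R{\left(c \right)} = \frac{149}{17} - 7 c$ ($R{\left(c \right)} = 9 - \left(\frac{4}{17} + c 7\right) = 9 - \left(\frac{4}{17} + 7 c\right) = \frac{149}{17} - 7 c$)
$R{\left(T{\left(8 - 1,-20 \right)} \right)} - 57987 = \left(\frac{149}{17} - 7 \frac{2 \sqrt{-2 + 3 \left(-20\right) + 3 \left(8 - 1\right)}}{5}\right) - 57987 = \left(\frac{149}{17} - 7 \frac{2 \sqrt{-2 - 60 + 3 \cdot 7}}{5}\right) - 57987 = \left(\frac{149}{17} - 7 \frac{2 \sqrt{-2 - 60 + 21}}{5}\right) - 57987 = \left(\frac{149}{17} - 7 \frac{2 \sqrt{-41}}{5}\right) - 57987 = \left(\frac{149}{17} - 7 \frac{2 i \sqrt{41}}{5}\right) - 57987 = \left(\frac{149}{17} - \frac{14 i \sqrt{41}}{5}\right) - 57987 = - \frac{985630}{17} - \frac{14 i \sqrt{41}}{5}$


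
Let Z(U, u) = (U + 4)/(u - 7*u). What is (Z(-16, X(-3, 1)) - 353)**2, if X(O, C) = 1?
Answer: 123201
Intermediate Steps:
Z(U, u) = -(4 + U)/(6*u) (Z(U, u) = (4 + U)/((-6*u)) = (4 + U)*(-1/(6*u)) = -(4 + U)/(6*u))
(Z(-16, X(-3, 1)) - 353)**2 = ((1/6)*(-4 - 1*(-16))/1 - 353)**2 = ((1/6)*1*(-4 + 16) - 353)**2 = ((1/6)*1*12 - 353)**2 = (2 - 353)**2 = (-351)**2 = 123201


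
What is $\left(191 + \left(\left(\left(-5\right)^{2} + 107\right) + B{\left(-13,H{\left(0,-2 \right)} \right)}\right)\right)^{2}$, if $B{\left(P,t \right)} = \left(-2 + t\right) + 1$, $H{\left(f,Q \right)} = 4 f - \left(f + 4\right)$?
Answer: $101124$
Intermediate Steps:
$H{\left(f,Q \right)} = -4 + 3 f$ ($H{\left(f,Q \right)} = 4 f - \left(4 + f\right) = -4 + 3 f$)
$B{\left(P,t \right)} = -1 + t$
$\left(191 + \left(\left(\left(-5\right)^{2} + 107\right) + B{\left(-13,H{\left(0,-2 \right)} \right)}\right)\right)^{2} = \left(191 + \left(\left(\left(-5\right)^{2} + 107\right) + \left(-1 + \left(-4 + 3 \cdot 0\right)\right)\right)\right)^{2} = \left(191 + \left(\left(25 + 107\right) + \left(-1 + \left(-4 + 0\right)\right)\right)\right)^{2} = \left(191 + \left(132 - 5\right)\right)^{2} = \left(191 + 127\right)^{2} = 318^{2} = 101124$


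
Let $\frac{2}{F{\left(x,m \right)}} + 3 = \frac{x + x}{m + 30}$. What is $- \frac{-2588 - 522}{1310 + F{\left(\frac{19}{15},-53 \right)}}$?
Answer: $\frac{333703}{140494} \approx 2.3752$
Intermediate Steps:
$F{\left(x,m \right)} = \frac{2}{-3 + \frac{2 x}{30 + m}}$ ($F{\left(x,m \right)} = \frac{2}{-3 + \frac{x + x}{m + 30}} = \frac{2}{-3 + \frac{2 x}{30 + m}}$)
$- \frac{-2588 - 522}{1310 + F{\left(\frac{19}{15},-53 \right)}} = - \frac{-2588 - 522}{1310 + \frac{2 \left(30 - 53\right)}{-90 - -159 + 2 \cdot \frac{19}{15}}} = - \frac{-3110}{1310 + 2 \frac{1}{-90 + 159 + 2 \cdot 19 \cdot \frac{1}{15}} \left(-23\right)} = - \frac{-3110}{1310 + 2 \frac{1}{-90 + 159 + 2 \cdot \frac{19}{15}} \left(-23\right)} = - \frac{-3110}{1310 + 2 \frac{1}{-90 + 159 + \frac{38}{15}} \left(-23\right)} = - \frac{-3110}{1310 + 2 \frac{1}{\frac{1073}{15}} \left(-23\right)} = - \frac{-3110}{1310 + 2 \cdot \frac{15}{1073} \left(-23\right)} = - \frac{-3110}{1310 - \frac{690}{1073}} = - \frac{-3110}{\frac{1404940}{1073}} = - \frac{\left(-3110\right) 1073}{1404940} = \left(-1\right) \left(- \frac{333703}{140494}\right) = \frac{333703}{140494}$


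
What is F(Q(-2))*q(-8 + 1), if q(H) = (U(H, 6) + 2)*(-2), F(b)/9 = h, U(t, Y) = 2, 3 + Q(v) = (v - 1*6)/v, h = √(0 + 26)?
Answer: -72*√26 ≈ -367.13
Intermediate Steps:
h = √26 ≈ 5.0990
Q(v) = -3 + (-6 + v)/v (Q(v) = -3 + (v - 1*6)/v = -3 + (v - 6)/v = -3 + (-6 + v)/v)
F(b) = 9*√26
q(H) = -8 (q(H) = (2 + 2)*(-2) = 4*(-2) = -8)
F(Q(-2))*q(-8 + 1) = (9*√26)*(-8) = -72*√26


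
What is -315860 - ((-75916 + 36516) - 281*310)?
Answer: -189350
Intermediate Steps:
-315860 - ((-75916 + 36516) - 281*310) = -315860 - (-39400 - 87110) = -315860 - 1*(-126510) = -315860 + 126510 = -189350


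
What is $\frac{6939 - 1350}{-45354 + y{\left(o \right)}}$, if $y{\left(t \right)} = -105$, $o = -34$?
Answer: $- \frac{621}{5051} \approx -0.12295$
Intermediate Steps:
$\frac{6939 - 1350}{-45354 + y{\left(o \right)}} = \frac{6939 - 1350}{-45354 - 105} = \frac{6939 - 1350}{-45459} = 5589 \left(- \frac{1}{45459}\right) = - \frac{621}{5051}$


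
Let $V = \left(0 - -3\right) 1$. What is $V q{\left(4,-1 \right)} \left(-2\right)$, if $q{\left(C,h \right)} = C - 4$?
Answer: $0$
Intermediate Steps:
$V = 3$ ($V = \left(0 + 3\right) 1 = 3 \cdot 1 = 3$)
$q{\left(C,h \right)} = -4 + C$
$V q{\left(4,-1 \right)} \left(-2\right) = 3 \left(-4 + 4\right) \left(-2\right) = 3 \cdot 0 \left(-2\right) = 0 \left(-2\right) = 0$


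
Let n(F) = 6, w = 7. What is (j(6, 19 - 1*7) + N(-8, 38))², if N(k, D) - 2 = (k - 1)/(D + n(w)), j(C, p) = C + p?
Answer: 758641/1936 ≈ 391.86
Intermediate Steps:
N(k, D) = 2 + (-1 + k)/(6 + D) (N(k, D) = 2 + (k - 1)/(D + 6) = 2 + (-1 + k)/(6 + D))
(j(6, 19 - 1*7) + N(-8, 38))² = ((6 + (19 - 1*7)) + (11 - 8 + 2*38)/(6 + 38))² = ((6 + (19 - 7)) + (11 - 8 + 76)/44)² = ((6 + 12) + (1/44)*79)² = (18 + 79/44)² = (871/44)² = 758641/1936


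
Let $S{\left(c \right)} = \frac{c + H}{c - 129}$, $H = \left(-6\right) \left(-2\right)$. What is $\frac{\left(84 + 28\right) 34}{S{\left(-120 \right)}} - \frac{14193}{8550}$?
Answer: $\frac{3950053}{450} \approx 8777.9$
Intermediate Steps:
$H = 12$
$S{\left(c \right)} = \frac{12 + c}{-129 + c}$ ($S{\left(c \right)} = \frac{c + 12}{c - 129} = \frac{12 + c}{-129 + c}$)
$\frac{\left(84 + 28\right) 34}{S{\left(-120 \right)}} - \frac{14193}{8550} = \frac{\left(84 + 28\right) 34}{\frac{1}{-129 - 120} \left(12 - 120\right)} - \frac{14193}{8550} = \frac{112 \cdot 34}{\frac{1}{-249} \left(-108\right)} - \frac{83}{50} = \frac{3808}{\left(- \frac{1}{249}\right) \left(-108\right)} - \frac{83}{50} = \frac{3808}{\frac{36}{83}} - \frac{83}{50} = 3808 \cdot \frac{83}{36} - \frac{83}{50} = \frac{79016}{9} - \frac{83}{50} = \frac{3950053}{450}$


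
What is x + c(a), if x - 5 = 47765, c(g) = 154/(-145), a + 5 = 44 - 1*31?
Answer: 6926496/145 ≈ 47769.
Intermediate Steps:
a = 8 (a = -5 + (44 - 1*31) = -5 + (44 - 31) = -5 + 13 = 8)
c(g) = -154/145 (c(g) = 154*(-1/145) = -154/145)
x = 47770 (x = 5 + 47765 = 47770)
x + c(a) = 47770 - 154/145 = 6926496/145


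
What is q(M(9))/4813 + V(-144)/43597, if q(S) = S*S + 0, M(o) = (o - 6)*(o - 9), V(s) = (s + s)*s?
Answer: 41472/43597 ≈ 0.95126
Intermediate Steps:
V(s) = 2*s² (V(s) = (2*s)*s = 2*s²)
M(o) = (-9 + o)*(-6 + o) (M(o) = (-6 + o)*(-9 + o) = (-9 + o)*(-6 + o))
q(S) = S² (q(S) = S² + 0 = S²)
q(M(9))/4813 + V(-144)/43597 = (54 + 9² - 15*9)²/4813 + (2*(-144)²)/43597 = (54 + 81 - 135)²*(1/4813) + (2*20736)*(1/43597) = 0²*(1/4813) + 41472*(1/43597) = 0*(1/4813) + 41472/43597 = 0 + 41472/43597 = 41472/43597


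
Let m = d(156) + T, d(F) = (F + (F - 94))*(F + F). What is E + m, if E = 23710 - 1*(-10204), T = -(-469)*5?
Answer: 104275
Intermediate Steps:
d(F) = 2*F*(-94 + 2*F) (d(F) = (F + (-94 + F))*(2*F) = (-94 + 2*F)*(2*F) = 2*F*(-94 + 2*F))
T = 2345 (T = -469*(-5) = 2345)
m = 70361 (m = 4*156*(-47 + 156) + 2345 = 4*156*109 + 2345 = 68016 + 2345 = 70361)
E = 33914 (E = 23710 + 10204 = 33914)
E + m = 33914 + 70361 = 104275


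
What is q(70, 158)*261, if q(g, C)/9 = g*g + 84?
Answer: 11707416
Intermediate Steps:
q(g, C) = 756 + 9*g² (q(g, C) = 9*(g*g + 84) = 9*(g² + 84) = 9*(84 + g²) = 756 + 9*g²)
q(70, 158)*261 = (756 + 9*70²)*261 = (756 + 9*4900)*261 = (756 + 44100)*261 = 44856*261 = 11707416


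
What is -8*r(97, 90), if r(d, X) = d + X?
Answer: -1496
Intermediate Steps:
r(d, X) = X + d
-8*r(97, 90) = -8*(90 + 97) = -8*187 = -1496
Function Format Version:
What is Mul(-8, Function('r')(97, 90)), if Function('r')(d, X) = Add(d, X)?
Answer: -1496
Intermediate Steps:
Function('r')(d, X) = Add(X, d)
Mul(-8, Function('r')(97, 90)) = Mul(-8, Add(90, 97)) = Mul(-8, 187) = -1496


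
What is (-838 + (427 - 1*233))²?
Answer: 414736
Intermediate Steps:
(-838 + (427 - 1*233))² = (-838 + (427 - 233))² = (-838 + 194)² = (-644)² = 414736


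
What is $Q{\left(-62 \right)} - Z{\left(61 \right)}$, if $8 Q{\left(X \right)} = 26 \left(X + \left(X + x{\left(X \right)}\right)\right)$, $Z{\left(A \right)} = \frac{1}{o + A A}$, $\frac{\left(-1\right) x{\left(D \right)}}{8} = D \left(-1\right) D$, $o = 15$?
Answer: $\frac{371885175}{3736} \approx 99541.0$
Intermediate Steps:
$x{\left(D \right)} = 8 D^{2}$ ($x{\left(D \right)} = - 8 D \left(-1\right) D = - 8 - D D = - 8 \left(- D^{2}\right) = 8 D^{2}$)
$Z{\left(A \right)} = \frac{1}{15 + A^{2}}$ ($Z{\left(A \right)} = \frac{1}{15 + A A} = \frac{1}{15 + A^{2}}$)
$Q{\left(X \right)} = 26 X^{2} + \frac{13 X}{2}$ ($Q{\left(X \right)} = \frac{26 \left(X + \left(X + 8 X^{2}\right)\right)}{8} = \frac{26 \left(2 X + 8 X^{2}\right)}{8} = \frac{52 X + 208 X^{2}}{8} = 26 X^{2} + \frac{13 X}{2}$)
$Q{\left(-62 \right)} - Z{\left(61 \right)} = \frac{13}{2} \left(-62\right) \left(1 + 4 \left(-62\right)\right) - \frac{1}{15 + 61^{2}} = \frac{13}{2} \left(-62\right) \left(1 - 248\right) - \frac{1}{15 + 3721} = \frac{13}{2} \left(-62\right) \left(-247\right) - \frac{1}{3736} = 99541 - \frac{1}{3736} = \frac{371885175}{3736}$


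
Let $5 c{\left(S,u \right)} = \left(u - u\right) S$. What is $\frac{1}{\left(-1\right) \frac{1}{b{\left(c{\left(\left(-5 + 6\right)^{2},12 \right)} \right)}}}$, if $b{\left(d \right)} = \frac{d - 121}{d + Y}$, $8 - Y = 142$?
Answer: $- \frac{121}{134} \approx -0.90298$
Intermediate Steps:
$Y = -134$ ($Y = 8 - 142 = -134$)
$c{\left(S,u \right)} = 0$ ($c{\left(S,u \right)} = \frac{\left(u - u\right) S}{5} = \frac{0 S}{5} = \frac{1}{5} \cdot 0 = 0$)
$b{\left(d \right)} = \frac{-121 + d}{-134 + d}$ ($b{\left(d \right)} = \frac{d - 121}{d - 134} = \frac{-121 + d}{-134 + d}$)
$\frac{1}{\left(-1\right) \frac{1}{b{\left(c{\left(\left(-5 + 6\right)^{2},12 \right)} \right)}}} = \frac{1}{\left(-1\right) \frac{1}{\frac{1}{-134 + 0} \left(-121 + 0\right)}} = \frac{1}{\left(-1\right) \frac{1}{\frac{1}{-134} \left(-121\right)}} = \frac{1}{\left(-1\right) \frac{1}{\left(- \frac{1}{134}\right) \left(-121\right)}} = \frac{1}{\left(-1\right) \frac{1}{\frac{121}{134}}} = \frac{1}{\left(-1\right) \frac{134}{121}} = \frac{1}{- \frac{134}{121}} = - \frac{121}{134}$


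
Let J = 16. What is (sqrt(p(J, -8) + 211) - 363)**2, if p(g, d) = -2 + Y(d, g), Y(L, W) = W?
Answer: 121104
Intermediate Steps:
p(g, d) = -2 + g
(sqrt(p(J, -8) + 211) - 363)**2 = (sqrt((-2 + 16) + 211) - 363)**2 = (sqrt(14 + 211) - 363)**2 = (sqrt(225) - 363)**2 = (15 - 363)**2 = (-348)**2 = 121104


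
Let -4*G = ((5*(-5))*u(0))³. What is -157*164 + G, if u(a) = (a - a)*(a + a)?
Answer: -25748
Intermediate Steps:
u(a) = 0 (u(a) = 0*(2*a) = 0)
G = 0 (G = -((5*(-5))*0)³/4 = -(-25*0)³/4 = -¼*0³ = -¼*0 = 0)
-157*164 + G = -157*164 + 0 = -25748 + 0 = -25748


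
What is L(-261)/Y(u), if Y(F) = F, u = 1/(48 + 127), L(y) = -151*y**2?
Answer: -1800097425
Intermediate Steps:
u = 1/175 ≈ 0.0057143
L(-261)/Y(u) = (-151*(-261)**2)/(1/175) = -151*68121*175 = -10286271*175 = -1800097425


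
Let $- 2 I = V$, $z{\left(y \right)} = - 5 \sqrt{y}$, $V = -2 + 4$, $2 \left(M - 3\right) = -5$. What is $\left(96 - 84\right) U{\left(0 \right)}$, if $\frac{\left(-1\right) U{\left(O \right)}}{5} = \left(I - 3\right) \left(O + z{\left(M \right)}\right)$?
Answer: $- 600 \sqrt{2} \approx -848.53$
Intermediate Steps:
$M = \frac{1}{2}$ ($M = 3 + \frac{1}{2} \left(-5\right) = 3 - \frac{5}{2} = \frac{1}{2} \approx 0.5$)
$V = 2$
$I = -1$ ($I = \left(- \frac{1}{2}\right) 2 = -1$)
$U{\left(O \right)} = - 50 \sqrt{2} + 20 O$ ($U{\left(O \right)} = - 5 \left(-1 - 3\right) \left(O - \frac{5}{\sqrt{2}}\right) = - 5 \left(- 4 \left(O - 5 \frac{\sqrt{2}}{2}\right)\right) = - 5 \left(- 4 \left(O - \frac{5 \sqrt{2}}{2}\right)\right) = - 5 \left(- 4 O + 10 \sqrt{2}\right) = - 50 \sqrt{2} + 20 O$)
$\left(96 - 84\right) U{\left(0 \right)} = \left(96 - 84\right) \left(- 50 \sqrt{2} + 20 \cdot 0\right) = 12 \left(- 50 \sqrt{2} + 0\right) = 12 \left(- 50 \sqrt{2}\right) = - 600 \sqrt{2}$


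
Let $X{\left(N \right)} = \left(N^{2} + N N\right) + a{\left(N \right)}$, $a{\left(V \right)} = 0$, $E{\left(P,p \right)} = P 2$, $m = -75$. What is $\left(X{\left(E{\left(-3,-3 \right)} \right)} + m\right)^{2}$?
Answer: $9$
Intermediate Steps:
$E{\left(P,p \right)} = 2 P$
$X{\left(N \right)} = 2 N^{2}$ ($X{\left(N \right)} = \left(N^{2} + N N\right) + 0 = \left(N^{2} + N^{2}\right) + 0 = 2 N^{2} + 0 = 2 N^{2}$)
$\left(X{\left(E{\left(-3,-3 \right)} \right)} + m\right)^{2} = \left(2 \left(2 \left(-3\right)\right)^{2} - 75\right)^{2} = \left(2 \left(-6\right)^{2} - 75\right)^{2} = \left(2 \cdot 36 - 75\right)^{2} = \left(72 - 75\right)^{2} = \left(-3\right)^{2} = 9$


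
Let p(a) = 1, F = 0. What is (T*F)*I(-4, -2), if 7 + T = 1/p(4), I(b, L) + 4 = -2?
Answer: 0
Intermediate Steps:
I(b, L) = -6 (I(b, L) = -4 - 2 = -6)
T = -6 (T = -7 + 1/1 = -7 + 1 = -6)
(T*F)*I(-4, -2) = -6*0*(-6) = 0*(-6) = 0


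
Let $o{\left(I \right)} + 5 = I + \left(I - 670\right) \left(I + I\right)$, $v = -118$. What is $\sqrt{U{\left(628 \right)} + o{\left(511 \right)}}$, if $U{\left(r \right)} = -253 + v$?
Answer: $i \sqrt{162363} \approx 402.94 i$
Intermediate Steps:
$U{\left(r \right)} = -371$ ($U{\left(r \right)} = -253 - 118 = -371$)
$o{\left(I \right)} = -5 + I + 2 I \left(-670 + I\right)$ ($o{\left(I \right)} = -5 + \left(I + \left(I - 670\right) \left(I + I\right)\right) = -5 + \left(I + \left(-670 + I\right) 2 I\right) = -5 + \left(I + 2 I \left(-670 + I\right)\right) = -5 + I + 2 I \left(-670 + I\right)$)
$\sqrt{U{\left(628 \right)} + o{\left(511 \right)}} = \sqrt{-371 - \left(684234 - 522242\right)} = \sqrt{-371 - 161992} = \sqrt{-162363} = i \sqrt{162363}$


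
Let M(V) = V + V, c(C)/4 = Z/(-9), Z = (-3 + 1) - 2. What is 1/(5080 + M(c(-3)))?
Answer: 9/45752 ≈ 0.00019671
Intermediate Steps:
Z = -4 (Z = -2 - 2 = -4)
c(C) = 16/9 (c(C) = 4*(-4/(-9)) = 4*(-4*(-1/9)) = 4*(4/9) = 16/9)
M(V) = 2*V
1/(5080 + M(c(-3))) = 1/(5080 + 2*(16/9)) = 1/(5080 + 32/9) = 1/(45752/9) = 9/45752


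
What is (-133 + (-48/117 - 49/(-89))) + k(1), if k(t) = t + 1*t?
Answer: -454214/3471 ≈ -130.86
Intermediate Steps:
k(t) = 2*t (k(t) = t + t = 2*t)
(-133 + (-48/117 - 49/(-89))) + k(1) = (-133 + (-48/117 - 49/(-89))) + 2*1 = (-133 + (-48*1/117 - 49*(-1/89))) + 2 = (-133 + (-16/39 + 49/89)) + 2 = (-133 + 487/3471) + 2 = -461156/3471 + 2 = -454214/3471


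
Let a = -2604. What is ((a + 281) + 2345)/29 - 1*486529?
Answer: -14109319/29 ≈ -4.8653e+5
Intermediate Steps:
((a + 281) + 2345)/29 - 1*486529 = ((-2604 + 281) + 2345)/29 - 1*486529 = (-2323 + 2345)/29 - 486529 = (1/29)*22 - 486529 = 22/29 - 486529 = -14109319/29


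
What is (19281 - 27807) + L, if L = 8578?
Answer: 52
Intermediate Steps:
(19281 - 27807) + L = (19281 - 27807) + 8578 = -8526 + 8578 = 52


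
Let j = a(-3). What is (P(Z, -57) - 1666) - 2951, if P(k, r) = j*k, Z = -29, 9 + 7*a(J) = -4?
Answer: -31942/7 ≈ -4563.1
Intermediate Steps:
a(J) = -13/7 (a(J) = -9/7 + (1/7)*(-4) = -9/7 - 4/7 = -13/7)
j = -13/7 ≈ -1.8571
P(k, r) = -13*k/7
(P(Z, -57) - 1666) - 2951 = (-13/7*(-29) - 1666) - 2951 = (377/7 - 1666) - 2951 = -11285/7 - 2951 = -31942/7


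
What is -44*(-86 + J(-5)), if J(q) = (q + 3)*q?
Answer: 3344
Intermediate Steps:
J(q) = q*(3 + q) (J(q) = (3 + q)*q = q*(3 + q))
-44*(-86 + J(-5)) = -44*(-86 - 5*(3 - 5)) = -44*(-86 - 5*(-2)) = -44*(-86 + 10) = -44*(-76) = 3344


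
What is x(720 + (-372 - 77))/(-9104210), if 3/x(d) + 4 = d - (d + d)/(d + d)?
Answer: -3/2421719860 ≈ -1.2388e-9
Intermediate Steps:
x(d) = 3/(-5 + d) (x(d) = 3/(-4 + (d - (d + d)/(d + d))) = 3/(-4 + (d - 2*d/(2*d))) = 3/(-4 + (d - 2*d*1/(2*d))) = 3/(-4 + (d - 1*1)) = 3/(-4 + (d - 1)) = 3/(-4 + (-1 + d)) = 3/(-5 + d))
x(720 + (-372 - 77))/(-9104210) = (3/(-5 + (720 + (-372 - 77))))/(-9104210) = (3/(-5 + (720 - 449)))*(-1/9104210) = (3/(-5 + 271))*(-1/9104210) = (3/266)*(-1/9104210) = -3/2421719860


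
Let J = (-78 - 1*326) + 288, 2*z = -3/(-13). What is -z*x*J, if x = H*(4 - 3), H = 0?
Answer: 0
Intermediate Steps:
z = 3/26 (z = (-3/(-13))/2 = (-3*(-1/13))/2 = (½)*(3/13) = 3/26 ≈ 0.11538)
x = 0 (x = 0*(4 - 3) = 0*1 = 0)
J = -116 (J = (-78 - 326) + 288 = -404 + 288 = -116)
-z*x*J = -(3/26)*0*(-116) = -0*(-116) = -1*0 = 0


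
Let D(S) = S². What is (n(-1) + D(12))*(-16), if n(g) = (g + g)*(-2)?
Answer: -2368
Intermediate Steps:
n(g) = -4*g (n(g) = (2*g)*(-2) = -4*g)
(n(-1) + D(12))*(-16) = (-4*(-1) + 12²)*(-16) = (4 + 144)*(-16) = 148*(-16) = -2368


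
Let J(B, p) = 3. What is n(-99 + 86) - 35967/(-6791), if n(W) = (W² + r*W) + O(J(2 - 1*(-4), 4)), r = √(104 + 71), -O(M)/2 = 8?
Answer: 1074990/6791 - 65*√7 ≈ -13.678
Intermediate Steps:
O(M) = -16 (O(M) = -2*8 = -16)
r = 5*√7 (r = √175 = 5*√7 ≈ 13.229)
n(W) = -16 + W² + 5*W*√7 (n(W) = (W² + (5*√7)*W) - 16 = (W² + 5*W*√7) - 16 = -16 + W² + 5*W*√7)
n(-99 + 86) - 35967/(-6791) = (-16 + (-99 + 86)² + 5*(-99 + 86)*√7) - 35967/(-6791) = (-16 + (-13)² + 5*(-13)*√7) - 35967*(-1/6791) = (-16 + 169 - 65*√7) + 35967/6791 = (153 - 65*√7) + 35967/6791 = 1074990/6791 - 65*√7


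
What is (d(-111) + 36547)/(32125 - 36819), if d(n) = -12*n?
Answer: -37879/4694 ≈ -8.0697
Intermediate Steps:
(d(-111) + 36547)/(32125 - 36819) = (-12*(-111) + 36547)/(32125 - 36819) = (1332 + 36547)/(-4694) = 37879*(-1/4694) = -37879/4694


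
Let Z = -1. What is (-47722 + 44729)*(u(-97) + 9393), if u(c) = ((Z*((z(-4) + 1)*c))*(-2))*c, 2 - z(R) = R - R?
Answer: -197080071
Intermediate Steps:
z(R) = 2 (z(R) = 2 - (R - R) = 2 - 1*0 = 2 + 0 = 2)
u(c) = 6*c**2 (u(c) = (-(2 + 1)*c*(-2))*c = (-3*c*(-2))*c = (6*c)*c = 6*c**2)
(-47722 + 44729)*(u(-97) + 9393) = (-47722 + 44729)*(6*(-97)**2 + 9393) = -2993*(6*9409 + 9393) = -2993*(56454 + 9393) = -2993*65847 = -197080071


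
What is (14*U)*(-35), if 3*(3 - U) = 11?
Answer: 980/3 ≈ 326.67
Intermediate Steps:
U = -⅔ (U = 3 - ⅓*11 = 3 - 11/3 = -⅔ ≈ -0.66667)
(14*U)*(-35) = (14*(-⅔))*(-35) = -28/3*(-35) = 980/3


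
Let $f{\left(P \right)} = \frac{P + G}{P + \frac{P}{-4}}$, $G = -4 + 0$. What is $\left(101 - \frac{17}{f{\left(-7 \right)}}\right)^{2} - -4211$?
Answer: $\frac{24856065}{1936} \approx 12839.0$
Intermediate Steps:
$G = -4$
$f{\left(P \right)} = \frac{4 \left(-4 + P\right)}{3 P}$ ($f{\left(P \right)} = \frac{P - 4}{P + \frac{P}{-4}} = \frac{-4 + P}{P + P \left(- \frac{1}{4}\right)} = \frac{-4 + P}{P - \frac{P}{4}} = \frac{-4 + P}{\frac{3}{4} P} = \left(-4 + P\right) \frac{4}{3 P} = \frac{4 \left(-4 + P\right)}{3 P}$)
$\left(101 - \frac{17}{f{\left(-7 \right)}}\right)^{2} - -4211 = \left(101 - \frac{17}{\frac{4}{3} \frac{1}{-7} \left(-4 - 7\right)}\right)^{2} - -4211 = \left(101 - \frac{17}{\frac{4}{3} \left(- \frac{1}{7}\right) \left(-11\right)}\right)^{2} + 4211 = \left(101 - \frac{17}{\frac{44}{21}}\right)^{2} + 4211 = \left(101 - \frac{357}{44}\right)^{2} + 4211 = \left(\frac{4087}{44}\right)^{2} + 4211 = \frac{16703569}{1936} + 4211 = \frac{24856065}{1936}$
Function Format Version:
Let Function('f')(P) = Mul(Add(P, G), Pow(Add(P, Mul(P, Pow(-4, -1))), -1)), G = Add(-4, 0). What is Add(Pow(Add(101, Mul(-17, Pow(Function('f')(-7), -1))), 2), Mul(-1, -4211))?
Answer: Rational(24856065, 1936) ≈ 12839.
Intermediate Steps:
G = -4
Function('f')(P) = Mul(Rational(4, 3), Pow(P, -1), Add(-4, P)) (Function('f')(P) = Mul(Add(P, -4), Pow(Add(P, Mul(P, Pow(-4, -1))), -1)) = Mul(Add(-4, P), Pow(Add(P, Mul(P, Rational(-1, 4))), -1)) = Mul(Add(-4, P), Pow(Add(P, Mul(Rational(-1, 4), P)), -1)) = Mul(Add(-4, P), Pow(Mul(Rational(3, 4), P), -1)) = Mul(Add(-4, P), Mul(Rational(4, 3), Pow(P, -1))) = Mul(Rational(4, 3), Pow(P, -1), Add(-4, P)))
Add(Pow(Add(101, Mul(-17, Pow(Function('f')(-7), -1))), 2), Mul(-1, -4211)) = Add(Pow(Add(101, Mul(-17, Pow(Mul(Rational(4, 3), Pow(-7, -1), Add(-4, -7)), -1))), 2), Mul(-1, -4211)) = Add(Pow(Add(101, Mul(-17, Pow(Mul(Rational(4, 3), Rational(-1, 7), -11), -1))), 2), 4211) = Add(Pow(Add(101, Mul(-17, Pow(Rational(44, 21), -1))), 2), 4211) = Add(Pow(Add(101, Mul(-17, Rational(21, 44))), 2), 4211) = Add(Pow(Add(101, Rational(-357, 44)), 2), 4211) = Add(Pow(Rational(4087, 44), 2), 4211) = Add(Rational(16703569, 1936), 4211) = Rational(24856065, 1936)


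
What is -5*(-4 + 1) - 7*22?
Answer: -139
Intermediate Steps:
-5*(-4 + 1) - 7*22 = -5*(-3) - 154 = 15 - 154 = -139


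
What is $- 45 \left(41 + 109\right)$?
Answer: $-6750$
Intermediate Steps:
$- 45 \left(41 + 109\right) = \left(-45\right) 150 = -6750$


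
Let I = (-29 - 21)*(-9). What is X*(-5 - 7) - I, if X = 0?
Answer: -450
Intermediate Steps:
I = 450 (I = -50*(-9) = 450)
X*(-5 - 7) - I = 0*(-5 - 7) - 1*450 = 0*(-12) - 450 = 0 - 450 = -450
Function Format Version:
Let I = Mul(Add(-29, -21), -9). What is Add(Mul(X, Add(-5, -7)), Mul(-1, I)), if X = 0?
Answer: -450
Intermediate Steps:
I = 450 (I = Mul(-50, -9) = 450)
Add(Mul(X, Add(-5, -7)), Mul(-1, I)) = Add(Mul(0, Add(-5, -7)), Mul(-1, 450)) = Add(Mul(0, -12), -450) = Add(0, -450) = -450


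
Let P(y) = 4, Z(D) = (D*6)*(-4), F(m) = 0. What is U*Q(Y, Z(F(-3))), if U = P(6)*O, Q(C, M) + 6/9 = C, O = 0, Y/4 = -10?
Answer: 0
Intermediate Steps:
Y = -40 (Y = 4*(-10) = -40)
Z(D) = -24*D (Z(D) = (6*D)*(-4) = -24*D)
Q(C, M) = -2/3 + C
U = 0 (U = 4*0 = 0)
U*Q(Y, Z(F(-3))) = 0*(-2/3 - 40) = 0*(-122/3) = 0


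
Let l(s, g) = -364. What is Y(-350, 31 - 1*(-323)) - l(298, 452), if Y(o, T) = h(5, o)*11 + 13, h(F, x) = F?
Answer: 432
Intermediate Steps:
Y(o, T) = 68 (Y(o, T) = 5*11 + 13 = 55 + 13 = 68)
Y(-350, 31 - 1*(-323)) - l(298, 452) = 68 - 1*(-364) = 68 + 364 = 432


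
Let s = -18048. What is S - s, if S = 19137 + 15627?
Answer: 52812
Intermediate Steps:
S = 34764
S - s = 34764 - 1*(-18048) = 34764 + 18048 = 52812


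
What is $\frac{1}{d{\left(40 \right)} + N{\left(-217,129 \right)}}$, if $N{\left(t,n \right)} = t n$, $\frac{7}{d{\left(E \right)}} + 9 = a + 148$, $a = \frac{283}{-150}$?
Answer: $- \frac{20567}{575730981} \approx -3.5723 \cdot 10^{-5}$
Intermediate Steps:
$a = - \frac{283}{150}$ ($a = 283 \left(- \frac{1}{150}\right) = - \frac{283}{150} \approx -1.8867$)
$d{\left(E \right)} = \frac{1050}{20567}$ ($d{\left(E \right)} = \frac{7}{-9 + \left(- \frac{283}{150} + 148\right)} = \frac{7}{-9 + \frac{21917}{150}} = \frac{7}{\frac{20567}{150}} = 7 \cdot \frac{150}{20567} = \frac{1050}{20567}$)
$N{\left(t,n \right)} = n t$
$\frac{1}{d{\left(40 \right)} + N{\left(-217,129 \right)}} = \frac{1}{\frac{1050}{20567} + 129 \left(-217\right)} = \frac{1}{\frac{1050}{20567} - 27993} = \frac{1}{- \frac{575730981}{20567}} = - \frac{20567}{575730981}$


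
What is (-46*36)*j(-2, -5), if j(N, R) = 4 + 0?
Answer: -6624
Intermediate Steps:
j(N, R) = 4
(-46*36)*j(-2, -5) = -46*36*4 = -1656*4 = -6624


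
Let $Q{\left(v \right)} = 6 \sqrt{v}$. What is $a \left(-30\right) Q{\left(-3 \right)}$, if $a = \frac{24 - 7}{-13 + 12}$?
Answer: $3060 i \sqrt{3} \approx 5300.1 i$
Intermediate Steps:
$a = -17$ ($a = \frac{17}{-1} = 17 \left(-1\right) = -17$)
$a \left(-30\right) Q{\left(-3 \right)} = \left(-17\right) \left(-30\right) 6 \sqrt{-3} = 510 \cdot 6 i \sqrt{3} = 3060 i \sqrt{3}$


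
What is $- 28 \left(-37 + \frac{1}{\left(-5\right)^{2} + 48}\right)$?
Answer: $\frac{75600}{73} \approx 1035.6$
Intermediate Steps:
$- 28 \left(-37 + \frac{1}{\left(-5\right)^{2} + 48}\right) = - 28 \left(-37 + \frac{1}{25 + 48}\right) = - 28 \left(-37 + \frac{1}{73}\right) = \left(-28\right) \left(- \frac{2700}{73}\right) = \frac{75600}{73}$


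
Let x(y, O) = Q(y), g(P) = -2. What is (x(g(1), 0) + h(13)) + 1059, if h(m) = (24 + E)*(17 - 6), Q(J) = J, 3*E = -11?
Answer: 3842/3 ≈ 1280.7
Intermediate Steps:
E = -11/3 (E = (⅓)*(-11) = -11/3 ≈ -3.6667)
h(m) = 671/3 (h(m) = (24 - 11/3)*(17 - 6) = (61/3)*11 = 671/3)
x(y, O) = y
(x(g(1), 0) + h(13)) + 1059 = (-2 + 671/3) + 1059 = 665/3 + 1059 = 3842/3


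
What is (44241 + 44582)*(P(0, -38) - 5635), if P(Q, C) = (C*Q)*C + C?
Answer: -503892879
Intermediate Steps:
P(Q, C) = C + Q*C² (P(Q, C) = Q*C² + C = C + Q*C²)
(44241 + 44582)*(P(0, -38) - 5635) = (44241 + 44582)*(-38*(1 - 38*0) - 5635) = 88823*(-38*(1 + 0) - 5635) = 88823*(-38*1 - 5635) = 88823*(-38 - 5635) = 88823*(-5673) = -503892879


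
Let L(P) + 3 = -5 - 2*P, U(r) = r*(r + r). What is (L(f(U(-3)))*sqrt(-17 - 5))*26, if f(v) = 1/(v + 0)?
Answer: -1898*I*sqrt(22)/9 ≈ -989.16*I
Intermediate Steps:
U(r) = 2*r**2 (U(r) = r*(2*r) = 2*r**2)
f(v) = 1/v
L(P) = -8 - 2*P (L(P) = -3 + (-5 - 2*P) = -8 - 2*P)
(L(f(U(-3)))*sqrt(-17 - 5))*26 = ((-8 - 2/(2*(-3)**2))*sqrt(-17 - 5))*26 = ((-8 - 2/(2*9))*sqrt(-22))*26 = ((-8 - 2/18)*(I*sqrt(22)))*26 = ((-8 - 2*1/18)*(I*sqrt(22)))*26 = ((-8 - 1/9)*(I*sqrt(22)))*26 = -73*I*sqrt(22)/9*26 = -1898*I*sqrt(22)/9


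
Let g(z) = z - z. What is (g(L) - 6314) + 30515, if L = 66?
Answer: 24201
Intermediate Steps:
g(z) = 0
(g(L) - 6314) + 30515 = (0 - 6314) + 30515 = -6314 + 30515 = 24201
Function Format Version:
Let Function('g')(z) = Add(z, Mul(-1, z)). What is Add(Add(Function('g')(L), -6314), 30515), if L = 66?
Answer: 24201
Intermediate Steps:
Function('g')(z) = 0
Add(Add(Function('g')(L), -6314), 30515) = Add(Add(0, -6314), 30515) = Add(-6314, 30515) = 24201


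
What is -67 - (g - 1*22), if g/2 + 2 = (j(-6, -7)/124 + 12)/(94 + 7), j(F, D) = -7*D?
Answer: -258279/6262 ≈ -41.245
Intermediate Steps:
g = -23511/6262 (g = -4 + 2*((-7*(-7)/124 + 12)/(94 + 7)) = -4 + 2*((49*(1/124) + 12)/101) = -4 + 2*((49/124 + 12)*(1/101)) = -4 + 2*((1537/124)*(1/101)) = -4 + 2*(1537/12524) = -4 + 1537/6262 = -23511/6262 ≈ -3.7546)
-67 - (g - 1*22) = -67 - (-23511/6262 - 1*22) = -67 - (-23511/6262 - 22) = -67 - 1*(-161275/6262) = -67 + 161275/6262 = -258279/6262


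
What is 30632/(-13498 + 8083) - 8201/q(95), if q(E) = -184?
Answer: 38772127/996360 ≈ 38.914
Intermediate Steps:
30632/(-13498 + 8083) - 8201/q(95) = 30632/(-13498 + 8083) - 8201/(-184) = 30632/(-5415) - 8201*(-1/184) = 30632*(-1/5415) + 8201/184 = -30632/5415 + 8201/184 = 38772127/996360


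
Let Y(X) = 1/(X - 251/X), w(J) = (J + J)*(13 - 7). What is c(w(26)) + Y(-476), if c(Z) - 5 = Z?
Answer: 71744549/226325 ≈ 317.00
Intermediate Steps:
w(J) = 12*J (w(J) = (2*J)*6 = 12*J)
c(Z) = 5 + Z
c(w(26)) + Y(-476) = (5 + 12*26) - 476/(-251 + (-476)²) = (5 + 312) - 476/(-251 + 226576) = 317 - 476/226325 = 71744549/226325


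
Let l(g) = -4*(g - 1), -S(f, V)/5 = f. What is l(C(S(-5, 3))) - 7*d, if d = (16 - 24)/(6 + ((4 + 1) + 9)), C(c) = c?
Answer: -466/5 ≈ -93.200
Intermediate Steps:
S(f, V) = -5*f
d = -⅖ (d = -8/(6 + (5 + 9)) = -8/(6 + 14) = -8/20 = -8*1/20 = -⅖ ≈ -0.40000)
l(g) = 4 - 4*g (l(g) = -4*(-1 + g) = 4 - 4*g)
l(C(S(-5, 3))) - 7*d = (4 - (-20)*(-5)) - 7*(-⅖) = (4 - 4*25) + 14/5 = (4 - 100) + 14/5 = -96 + 14/5 = -466/5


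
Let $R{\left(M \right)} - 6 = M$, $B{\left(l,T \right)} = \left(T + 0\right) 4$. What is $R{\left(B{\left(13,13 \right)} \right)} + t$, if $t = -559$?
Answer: $-501$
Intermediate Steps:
$B{\left(l,T \right)} = 4 T$ ($B{\left(l,T \right)} = T 4 = 4 T$)
$R{\left(M \right)} = 6 + M$
$R{\left(B{\left(13,13 \right)} \right)} + t = \left(6 + 4 \cdot 13\right) - 559 = \left(6 + 52\right) - 559 = 58 - 559 = -501$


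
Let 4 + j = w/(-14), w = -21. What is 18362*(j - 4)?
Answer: -119353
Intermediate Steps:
j = -5/2 (j = -4 - 21/(-14) = -4 - 21*(-1/14) = -4 + 3/2 = -5/2 ≈ -2.5000)
18362*(j - 4) = 18362*(-5/2 - 4) = 18362*(-13/2) = -119353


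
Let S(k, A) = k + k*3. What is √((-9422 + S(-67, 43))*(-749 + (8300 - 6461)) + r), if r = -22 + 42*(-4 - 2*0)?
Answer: I*√10562290 ≈ 3250.0*I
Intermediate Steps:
S(k, A) = 4*k (S(k, A) = k + 3*k = 4*k)
r = -190 (r = -22 + 42*(-4 + 0) = -22 + 42*(-4) = -22 - 168 = -190)
√((-9422 + S(-67, 43))*(-749 + (8300 - 6461)) + r) = √((-9422 + 4*(-67))*(-749 + (8300 - 6461)) - 190) = √((-9422 - 268)*(-749 + 1839) - 190) = √(-9690*1090 - 190) = √(-10562100 - 190) = √(-10562290) = I*√10562290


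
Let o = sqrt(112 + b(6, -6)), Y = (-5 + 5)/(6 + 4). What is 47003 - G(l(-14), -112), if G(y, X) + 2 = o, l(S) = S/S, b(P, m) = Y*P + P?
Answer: 47005 - sqrt(118) ≈ 46994.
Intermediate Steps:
Y = 0 (Y = 0/10 = 0*(1/10) = 0)
b(P, m) = P (b(P, m) = 0*P + P = 0 + P = P)
o = sqrt(118) (o = sqrt(112 + 6) = sqrt(118) ≈ 10.863)
l(S) = 1
G(y, X) = -2 + sqrt(118)
47003 - G(l(-14), -112) = 47003 - (-2 + sqrt(118)) = 47003 + (2 - sqrt(118)) = 47005 - sqrt(118)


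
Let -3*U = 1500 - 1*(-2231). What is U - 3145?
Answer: -13166/3 ≈ -4388.7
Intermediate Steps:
U = -3731/3 (U = -(1500 - 1*(-2231))/3 = -(1500 + 2231)/3 = -1/3*3731 = -3731/3 ≈ -1243.7)
U - 3145 = -3731/3 - 3145 = -13166/3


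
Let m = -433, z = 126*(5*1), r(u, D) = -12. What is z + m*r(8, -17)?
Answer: 5826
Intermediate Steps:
z = 630 (z = 126*5 = 630)
z + m*r(8, -17) = 630 - 433*(-12) = 630 + 5196 = 5826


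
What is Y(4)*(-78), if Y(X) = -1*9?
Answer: 702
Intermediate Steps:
Y(X) = -9
Y(4)*(-78) = -9*(-78) = 702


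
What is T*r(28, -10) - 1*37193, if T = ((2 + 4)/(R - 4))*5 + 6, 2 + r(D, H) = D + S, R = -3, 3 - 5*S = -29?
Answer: -1299811/35 ≈ -37137.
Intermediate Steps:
S = 32/5 (S = 3/5 - 1/5*(-29) = 3/5 + 29/5 = 32/5 ≈ 6.4000)
r(D, H) = 22/5 + D (r(D, H) = -2 + (D + 32/5) = -2 + (32/5 + D) = 22/5 + D)
T = 12/7 (T = ((2 + 4)/(-3 - 4))*5 + 6 = (6/(-7))*5 + 6 = (6*(-1/7))*5 + 6 = -6/7*5 + 6 = -30/7 + 6 = 12/7 ≈ 1.7143)
T*r(28, -10) - 1*37193 = 12*(22/5 + 28)/7 - 1*37193 = (12/7)*(162/5) - 37193 = 1944/35 - 37193 = -1299811/35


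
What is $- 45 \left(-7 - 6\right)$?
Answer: $585$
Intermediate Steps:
$- 45 \left(-7 - 6\right) = \left(-45\right) \left(-13\right) = 585$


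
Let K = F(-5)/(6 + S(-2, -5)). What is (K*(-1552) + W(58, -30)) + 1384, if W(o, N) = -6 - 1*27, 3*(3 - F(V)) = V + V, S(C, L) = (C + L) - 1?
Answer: 18797/3 ≈ 6265.7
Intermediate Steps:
S(C, L) = -1 + C + L
F(V) = 3 - 2*V/3 (F(V) = 3 - (V + V)/3 = 3 - 2*V/3)
W(o, N) = -33 (W(o, N) = -6 - 27 = -33)
K = -19/6 (K = (3 - ⅔*(-5))/(6 + (-1 - 2 - 5)) = (3 + 10/3)/(6 - 8) = (19/3)/(-2) = (19/3)*(-½) = -19/6 ≈ -3.1667)
(K*(-1552) + W(58, -30)) + 1384 = (-19/6*(-1552) - 33) + 1384 = (14744/3 - 33) + 1384 = 14645/3 + 1384 = 18797/3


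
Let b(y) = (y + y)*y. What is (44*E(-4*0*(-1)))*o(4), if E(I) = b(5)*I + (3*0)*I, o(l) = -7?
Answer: 0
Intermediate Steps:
b(y) = 2*y**2 (b(y) = (2*y)*y = 2*y**2)
E(I) = 50*I (E(I) = (2*5**2)*I + (3*0)*I = (2*25)*I + 0*I = 50*I + 0 = 50*I)
(44*E(-4*0*(-1)))*o(4) = (44*(50*(-4*0*(-1))))*(-7) = (44*(50*(0*(-1))))*(-7) = (44*(50*0))*(-7) = (44*0)*(-7) = 0*(-7) = 0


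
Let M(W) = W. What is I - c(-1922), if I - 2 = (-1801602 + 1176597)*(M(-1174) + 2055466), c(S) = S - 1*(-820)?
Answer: -1283942770356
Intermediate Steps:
c(S) = 820 + S (c(S) = S + 820 = 820 + S)
I = -1283942771458 (I = 2 + (-1801602 + 1176597)*(-1174 + 2055466) = 2 - 625005*2054292 = 2 - 1283942771460 = -1283942771458)
I - c(-1922) = -1283942771458 - (820 - 1922) = -1283942771458 - 1*(-1102) = -1283942771458 + 1102 = -1283942770356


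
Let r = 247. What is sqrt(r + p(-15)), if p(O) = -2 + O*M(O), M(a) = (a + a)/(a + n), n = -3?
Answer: 2*sqrt(55) ≈ 14.832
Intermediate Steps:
M(a) = 2*a/(-3 + a) (M(a) = (a + a)/(a - 3) = (2*a)/(-3 + a) = 2*a/(-3 + a))
p(O) = -2 + 2*O**2/(-3 + O) (p(O) = -2 + O*(2*O/(-3 + O)) = -2 + 2*O**2/(-3 + O))
sqrt(r + p(-15)) = sqrt(247 + 2*(3 + (-15)**2 - 1*(-15))/(-3 - 15)) = sqrt(247 + 2*(3 + 225 + 15)/(-18)) = sqrt(247 + 2*(-1/18)*243) = sqrt(247 - 27) = sqrt(220) = 2*sqrt(55)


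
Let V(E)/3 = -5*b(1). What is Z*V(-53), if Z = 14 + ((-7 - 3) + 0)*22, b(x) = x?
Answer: 3090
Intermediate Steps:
V(E) = -15 (V(E) = 3*(-5*1) = 3*(-5) = -15)
Z = -206 (Z = 14 + (-10 + 0)*22 = 14 - 10*22 = 14 - 220 = -206)
Z*V(-53) = -206*(-15) = 3090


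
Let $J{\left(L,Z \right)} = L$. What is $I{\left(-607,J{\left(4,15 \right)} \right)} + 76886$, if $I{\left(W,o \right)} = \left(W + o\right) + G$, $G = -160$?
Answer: $76123$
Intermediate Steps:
$I{\left(W,o \right)} = -160 + W + o$ ($I{\left(W,o \right)} = \left(W + o\right) - 160 = -160 + W + o$)
$I{\left(-607,J{\left(4,15 \right)} \right)} + 76886 = \left(-160 - 607 + 4\right) + 76886 = -763 + 76886 = 76123$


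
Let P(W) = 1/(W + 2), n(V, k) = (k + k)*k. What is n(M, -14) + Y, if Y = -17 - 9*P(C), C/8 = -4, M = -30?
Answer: 3753/10 ≈ 375.30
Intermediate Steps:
n(V, k) = 2*k² (n(V, k) = (2*k)*k = 2*k²)
C = -32 (C = 8*(-4) = -32)
P(W) = 1/(2 + W)
Y = -167/10 (Y = -17 - 9/(2 - 32) = -17 - 9/(-30) = -17 - 9*(-1/30) = -17 + 3/10 = -167/10 ≈ -16.700)
n(M, -14) + Y = 2*(-14)² - 167/10 = 2*196 - 167/10 = 392 - 167/10 = 3753/10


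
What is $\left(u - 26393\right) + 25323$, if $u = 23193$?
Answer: $22123$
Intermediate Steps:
$\left(u - 26393\right) + 25323 = \left(23193 - 26393\right) + 25323 = -3200 + 25323 = 22123$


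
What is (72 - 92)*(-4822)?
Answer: 96440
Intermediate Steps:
(72 - 92)*(-4822) = -20*(-4822) = 96440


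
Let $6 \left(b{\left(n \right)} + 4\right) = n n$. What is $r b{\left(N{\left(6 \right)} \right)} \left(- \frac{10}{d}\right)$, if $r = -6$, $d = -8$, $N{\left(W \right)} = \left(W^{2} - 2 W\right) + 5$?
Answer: $- \frac{4085}{4} \approx -1021.3$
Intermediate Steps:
$N{\left(W \right)} = 5 + W^{2} - 2 W$
$b{\left(n \right)} = -4 + \frac{n^{2}}{6}$ ($b{\left(n \right)} = -4 + \frac{n n}{6} = -4 + \frac{n^{2}}{6}$)
$r b{\left(N{\left(6 \right)} \right)} \left(- \frac{10}{d}\right) = - 6 \left(-4 + \frac{\left(5 + 6^{2} - 12\right)^{2}}{6}\right) \left(- \frac{10}{-8}\right) = - 6 \left(-4 + \frac{\left(5 + 36 - 12\right)^{2}}{6}\right) \left(\left(-10\right) \left(- \frac{1}{8}\right)\right) = - 6 \left(-4 + \frac{29^{2}}{6}\right) \frac{5}{4} = - 6 \left(-4 + \frac{1}{6} \cdot 841\right) \frac{5}{4} = - 6 \left(-4 + \frac{841}{6}\right) \frac{5}{4} = \left(-6\right) \frac{817}{6} \cdot \frac{5}{4} = \left(-817\right) \frac{5}{4} = - \frac{4085}{4}$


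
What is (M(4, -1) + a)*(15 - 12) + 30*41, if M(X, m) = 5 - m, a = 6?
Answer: 1266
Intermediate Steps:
(M(4, -1) + a)*(15 - 12) + 30*41 = ((5 - 1*(-1)) + 6)*(15 - 12) + 30*41 = ((5 + 1) + 6)*3 + 1230 = (6 + 6)*3 + 1230 = 12*3 + 1230 = 36 + 1230 = 1266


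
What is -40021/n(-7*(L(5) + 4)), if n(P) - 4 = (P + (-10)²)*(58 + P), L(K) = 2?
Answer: -40021/932 ≈ -42.941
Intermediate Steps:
n(P) = 4 + (58 + P)*(100 + P) (n(P) = 4 + (P + (-10)²)*(58 + P) = 4 + (P + 100)*(58 + P) = 4 + (100 + P)*(58 + P) = 4 + (58 + P)*(100 + P))
-40021/n(-7*(L(5) + 4)) = -40021/(5804 + (-7*(2 + 4))² + 158*(-7*(2 + 4))) = -40021/(5804 + (-7*6)² + 158*(-7*6)) = -40021/(5804 + (-42)² + 158*(-42)) = -40021/(5804 + 1764 - 6636) = -40021/932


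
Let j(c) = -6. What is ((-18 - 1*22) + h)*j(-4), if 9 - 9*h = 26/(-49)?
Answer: 34346/147 ≈ 233.65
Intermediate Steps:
h = 467/441 (h = 1 - 26/(9*(-49)) = 1 - 26*(-1)/(9*49) = 1 - ⅑*(-26/49) = 1 + 26/441 = 467/441 ≈ 1.0590)
((-18 - 1*22) + h)*j(-4) = ((-18 - 1*22) + 467/441)*(-6) = ((-18 - 22) + 467/441)*(-6) = (-40 + 467/441)*(-6) = -17173/441*(-6) = 34346/147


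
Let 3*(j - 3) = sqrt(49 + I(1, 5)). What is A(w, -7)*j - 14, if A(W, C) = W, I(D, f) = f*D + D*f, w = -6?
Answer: -32 - 2*sqrt(59) ≈ -47.362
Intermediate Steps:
I(D, f) = 2*D*f (I(D, f) = D*f + D*f = 2*D*f)
j = 3 + sqrt(59)/3 (j = 3 + sqrt(49 + 2*1*5)/3 = 3 + sqrt(49 + 10)/3 = 3 + sqrt(59)/3 ≈ 5.5604)
A(w, -7)*j - 14 = -6*(3 + sqrt(59)/3) - 14 = (-18 - 2*sqrt(59)) - 14 = -32 - 2*sqrt(59)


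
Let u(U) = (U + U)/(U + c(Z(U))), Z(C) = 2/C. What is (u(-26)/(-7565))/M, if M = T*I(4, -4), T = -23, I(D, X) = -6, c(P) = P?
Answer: -338/176952915 ≈ -1.9101e-6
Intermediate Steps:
M = 138 (M = -23*(-6) = 138)
u(U) = 2*U/(U + 2/U) (u(U) = (U + U)/(U + 2/U) = (2*U)/(U + 2/U) = 2*U/(U + 2/U))
(u(-26)/(-7565))/M = ((2*(-26)²/(2 + (-26)²))/(-7565))/138 = ((2*676/(2 + 676))*(-1/7565))*(1/138) = ((2*676/678)*(-1/7565))*(1/138) = ((2*676*(1/678))*(-1/7565))*(1/138) = ((676/339)*(-1/7565))*(1/138) = -676/2564535*1/138 = -338/176952915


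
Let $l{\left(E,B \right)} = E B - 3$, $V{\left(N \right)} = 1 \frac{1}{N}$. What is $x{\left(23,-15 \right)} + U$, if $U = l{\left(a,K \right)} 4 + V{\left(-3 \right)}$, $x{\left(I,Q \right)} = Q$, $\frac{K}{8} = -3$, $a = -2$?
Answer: $\frac{494}{3} \approx 164.67$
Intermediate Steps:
$K = -24$ ($K = 8 \left(-3\right) = -24$)
$V{\left(N \right)} = \frac{1}{N}$
$l{\left(E,B \right)} = -3 + B E$ ($l{\left(E,B \right)} = B E - 3 = -3 + B E$)
$U = \frac{539}{3}$ ($U = \left(-3 - -48\right) 4 + \frac{1}{-3} = \left(-3 + 48\right) 4 - \frac{1}{3} = 45 \cdot 4 - \frac{1}{3} = 180 - \frac{1}{3} = \frac{539}{3} \approx 179.67$)
$x{\left(23,-15 \right)} + U = -15 + \frac{539}{3} = \frac{494}{3}$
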